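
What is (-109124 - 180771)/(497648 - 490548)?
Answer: -57979/1420 ≈ -40.830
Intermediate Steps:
(-109124 - 180771)/(497648 - 490548) = -289895/7100 = -289895*1/7100 = -57979/1420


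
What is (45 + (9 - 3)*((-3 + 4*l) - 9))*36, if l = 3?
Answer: 1620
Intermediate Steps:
(45 + (9 - 3)*((-3 + 4*l) - 9))*36 = (45 + (9 - 3)*((-3 + 4*3) - 9))*36 = (45 + 6*((-3 + 12) - 9))*36 = (45 + 6*(9 - 9))*36 = (45 + 6*0)*36 = (45 + 0)*36 = 45*36 = 1620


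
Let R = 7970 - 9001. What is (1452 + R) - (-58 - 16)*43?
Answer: 3603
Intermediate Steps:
R = -1031
(1452 + R) - (-58 - 16)*43 = (1452 - 1031) - (-58 - 16)*43 = 421 - (-74)*43 = 421 - 1*(-3182) = 421 + 3182 = 3603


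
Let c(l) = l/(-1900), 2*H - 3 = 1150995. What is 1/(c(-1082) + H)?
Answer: 950/546724591 ≈ 1.7376e-6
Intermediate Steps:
H = 575499 (H = 3/2 + (½)*1150995 = 3/2 + 1150995/2 = 575499)
c(l) = -l/1900
1/(c(-1082) + H) = 1/(-1/1900*(-1082) + 575499) = 1/(541/950 + 575499) = 1/(546724591/950) = 950/546724591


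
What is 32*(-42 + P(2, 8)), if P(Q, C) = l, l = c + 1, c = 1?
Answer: -1280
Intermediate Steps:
l = 2 (l = 1 + 1 = 2)
P(Q, C) = 2
32*(-42 + P(2, 8)) = 32*(-42 + 2) = 32*(-40) = -1280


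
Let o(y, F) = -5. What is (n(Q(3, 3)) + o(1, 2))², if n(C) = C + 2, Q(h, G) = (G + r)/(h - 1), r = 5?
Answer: 1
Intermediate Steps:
Q(h, G) = (5 + G)/(-1 + h) (Q(h, G) = (G + 5)/(h - 1) = (5 + G)/(-1 + h))
n(C) = 2 + C
(n(Q(3, 3)) + o(1, 2))² = ((2 + (5 + 3)/(-1 + 3)) - 5)² = ((2 + 8/2) - 5)² = ((2 + (½)*8) - 5)² = ((2 + 4) - 5)² = (6 - 5)² = 1² = 1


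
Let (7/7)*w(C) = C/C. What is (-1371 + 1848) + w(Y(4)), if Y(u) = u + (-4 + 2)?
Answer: 478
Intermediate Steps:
Y(u) = -2 + u (Y(u) = u - 2 = -2 + u)
w(C) = 1 (w(C) = C/C = 1)
(-1371 + 1848) + w(Y(4)) = (-1371 + 1848) + 1 = 477 + 1 = 478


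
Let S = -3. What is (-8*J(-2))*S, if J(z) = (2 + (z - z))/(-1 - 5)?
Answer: -8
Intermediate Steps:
J(z) = -⅓ (J(z) = (2 + 0)/(-6) = 2*(-⅙) = -⅓)
(-8*J(-2))*S = -8*(-⅓)*(-3) = (8/3)*(-3) = -8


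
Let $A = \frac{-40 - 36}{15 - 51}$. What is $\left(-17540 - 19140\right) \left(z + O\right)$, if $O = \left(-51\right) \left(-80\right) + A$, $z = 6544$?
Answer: $- \frac{3507891800}{9} \approx -3.8977 \cdot 10^{8}$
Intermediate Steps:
$A = \frac{19}{9}$ ($A = - \frac{76}{-36} = \left(-76\right) \left(- \frac{1}{36}\right) = \frac{19}{9} \approx 2.1111$)
$O = \frac{36739}{9}$ ($O = \left(-51\right) \left(-80\right) + \frac{19}{9} = 4080 + \frac{19}{9} = \frac{36739}{9} \approx 4082.1$)
$\left(-17540 - 19140\right) \left(z + O\right) = \left(-17540 - 19140\right) \left(6544 + \frac{36739}{9}\right) = \left(-36680\right) \frac{95635}{9} = - \frac{3507891800}{9}$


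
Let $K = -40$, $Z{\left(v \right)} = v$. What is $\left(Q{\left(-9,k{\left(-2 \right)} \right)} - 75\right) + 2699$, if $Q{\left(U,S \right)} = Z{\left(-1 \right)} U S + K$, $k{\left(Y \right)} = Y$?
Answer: $2566$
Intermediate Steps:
$Q{\left(U,S \right)} = -40 - S U$ ($Q{\left(U,S \right)} = - U S - 40 = - S U - 40 = -40 - S U$)
$\left(Q{\left(-9,k{\left(-2 \right)} \right)} - 75\right) + 2699 = \left(\left(-40 - \left(-2\right) \left(-9\right)\right) - 75\right) + 2699 = \left(\left(-40 - 18\right) - 75\right) + 2699 = \left(-58 - 75\right) + 2699 = -133 + 2699 = 2566$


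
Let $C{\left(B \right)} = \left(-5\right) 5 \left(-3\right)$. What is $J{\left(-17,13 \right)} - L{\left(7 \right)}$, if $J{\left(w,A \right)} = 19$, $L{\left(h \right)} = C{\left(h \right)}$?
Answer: $-56$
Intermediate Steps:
$C{\left(B \right)} = 75$ ($C{\left(B \right)} = \left(-25\right) \left(-3\right) = 75$)
$L{\left(h \right)} = 75$
$J{\left(-17,13 \right)} - L{\left(7 \right)} = 19 - 75 = -56$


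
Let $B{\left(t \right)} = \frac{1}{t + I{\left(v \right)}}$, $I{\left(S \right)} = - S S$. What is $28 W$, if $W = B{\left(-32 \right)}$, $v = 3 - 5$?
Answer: $- \frac{7}{9} \approx -0.77778$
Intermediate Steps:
$v = -2$ ($v = 3 - 5 = -2$)
$I{\left(S \right)} = - S^{2}$
$B{\left(t \right)} = \frac{1}{-4 + t}$ ($B{\left(t \right)} = \frac{1}{t - \left(-2\right)^{2}} = \frac{1}{t - 4} = \frac{1}{-4 + t}$)
$W = - \frac{1}{36}$ ($W = \frac{1}{-4 - 32} = \frac{1}{-36} = - \frac{1}{36} \approx -0.027778$)
$28 W = 28 \left(- \frac{1}{36}\right) = - \frac{7}{9}$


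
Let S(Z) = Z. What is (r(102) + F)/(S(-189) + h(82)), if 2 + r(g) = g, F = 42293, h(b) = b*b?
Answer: 42393/6535 ≈ 6.4871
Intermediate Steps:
h(b) = b**2
r(g) = -2 + g
(r(102) + F)/(S(-189) + h(82)) = ((-2 + 102) + 42293)/(-189 + 82**2) = (100 + 42293)/(-189 + 6724) = 42393/6535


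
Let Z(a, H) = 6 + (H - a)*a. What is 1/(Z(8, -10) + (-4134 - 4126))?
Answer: -1/8398 ≈ -0.00011908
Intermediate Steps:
Z(a, H) = 6 + a*(H - a)
1/(Z(8, -10) + (-4134 - 4126)) = 1/((6 - 1*8² - 10*8) + (-4134 - 4126)) = 1/((6 - 1*64 - 80) - 8260) = 1/((6 - 64 - 80) - 8260) = 1/(-138 - 8260) = 1/(-8398) = -1/8398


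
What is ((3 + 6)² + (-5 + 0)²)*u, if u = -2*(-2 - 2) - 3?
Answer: 530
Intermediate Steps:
u = 5 (u = -2*(-4) - 3 = 8 - 3 = 5)
((3 + 6)² + (-5 + 0)²)*u = ((3 + 6)² + (-5 + 0)²)*5 = (9² + (-5)²)*5 = (81 + 25)*5 = 106*5 = 530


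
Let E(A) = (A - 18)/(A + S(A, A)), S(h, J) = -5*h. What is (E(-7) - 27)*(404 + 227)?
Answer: -492811/28 ≈ -17600.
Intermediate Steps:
E(A) = -(-18 + A)/(4*A) (E(A) = (A - 18)/(A - 5*A) = (-18 + A)/((-4*A)) = (-18 + A)*(-1/(4*A)) = -(-18 + A)/(4*A))
(E(-7) - 27)*(404 + 227) = ((1/4)*(18 - 1*(-7))/(-7) - 27)*(404 + 227) = ((1/4)*(-1/7)*(18 + 7) - 27)*631 = ((1/4)*(-1/7)*25 - 27)*631 = (-25/28 - 27)*631 = -781/28*631 = -492811/28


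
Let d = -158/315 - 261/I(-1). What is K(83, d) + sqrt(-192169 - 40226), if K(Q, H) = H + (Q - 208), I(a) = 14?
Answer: -12973/90 + I*sqrt(232395) ≈ -144.14 + 482.07*I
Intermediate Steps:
d = -1723/90 (d = -158/315 - 261/14 = -1723/90 ≈ -19.144)
K(Q, H) = -208 + H + Q (K(Q, H) = H + (-208 + Q) = -208 + H + Q)
K(83, d) + sqrt(-192169 - 40226) = (-208 - 1723/90 + 83) + sqrt(-192169 - 40226) = -12973/90 + sqrt(-232395) = -12973/90 + I*sqrt(232395)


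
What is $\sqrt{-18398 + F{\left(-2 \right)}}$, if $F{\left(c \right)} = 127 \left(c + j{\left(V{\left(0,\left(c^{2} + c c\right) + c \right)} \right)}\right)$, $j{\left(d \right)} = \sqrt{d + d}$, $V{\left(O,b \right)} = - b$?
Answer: $\sqrt{-18652 + 254 i \sqrt{3}} \approx 1.611 + 136.58 i$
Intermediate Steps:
$j{\left(d \right)} = \sqrt{2} \sqrt{d}$ ($j{\left(d \right)} = \sqrt{2 d} = \sqrt{2} \sqrt{d}$)
$F{\left(c \right)} = 127 c + 127 \sqrt{2} \sqrt{- c - 2 c^{2}}$ ($F{\left(c \right)} = 127 \left(c + \sqrt{2} \sqrt{- (\left(c^{2} + c c\right) + c)}\right) = 127 \left(c + \sqrt{2} \sqrt{- (\left(c^{2} + c^{2}\right) + c)}\right) = 127 \left(c + \sqrt{2} \sqrt{- (2 c^{2} + c)}\right) = 127 \left(c + \sqrt{2} \sqrt{- (c + 2 c^{2})}\right) = 127 \left(c + \sqrt{2} \sqrt{- c - 2 c^{2}}\right) = 127 c + 127 \sqrt{2} \sqrt{- c - 2 c^{2}}$)
$\sqrt{-18398 + F{\left(-2 \right)}} = \sqrt{-18398 + \left(127 \left(-2\right) + 127 \sqrt{2} \sqrt{\left(-1\right) \left(-2\right) \left(1 + 2 \left(-2\right)\right)}\right)} = \sqrt{-18398 - \left(254 - 127 \sqrt{2} \sqrt{\left(-1\right) \left(-2\right) \left(1 - 4\right)}\right)} = \sqrt{-18398 - \left(254 - 127 \sqrt{2} \sqrt{\left(-1\right) \left(-2\right) \left(-3\right)}\right)} = \sqrt{-18398 - \left(254 - 127 \sqrt{2} \sqrt{-6}\right)} = \sqrt{-18398 - \left(254 - 127 \sqrt{2} i \sqrt{6}\right)} = \sqrt{-18398 - \left(254 - 254 i \sqrt{3}\right)} = \sqrt{-18652 + 254 i \sqrt{3}}$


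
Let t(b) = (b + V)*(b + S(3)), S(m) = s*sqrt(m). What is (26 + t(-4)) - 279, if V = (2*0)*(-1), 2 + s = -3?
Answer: -237 + 20*sqrt(3) ≈ -202.36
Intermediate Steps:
s = -5 (s = -2 - 3 = -5)
S(m) = -5*sqrt(m)
V = 0 (V = 0*(-1) = 0)
t(b) = b*(b - 5*sqrt(3)) (t(b) = (b + 0)*(b - 5*sqrt(3)) = b*(b - 5*sqrt(3)))
(26 + t(-4)) - 279 = (26 - 4*(-4 - 5*sqrt(3))) - 279 = (26 + (16 + 20*sqrt(3))) - 279 = (42 + 20*sqrt(3)) - 279 = -237 + 20*sqrt(3)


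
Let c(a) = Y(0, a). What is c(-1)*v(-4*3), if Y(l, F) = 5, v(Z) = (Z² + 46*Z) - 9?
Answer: -2085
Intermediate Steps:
v(Z) = -9 + Z² + 46*Z
c(a) = 5
c(-1)*v(-4*3) = 5*(-9 + (-4*3)² + 46*(-4*3)) = 5*(-9 + (-12)² + 46*(-12)) = 5*(-9 + 144 - 552) = 5*(-417) = -2085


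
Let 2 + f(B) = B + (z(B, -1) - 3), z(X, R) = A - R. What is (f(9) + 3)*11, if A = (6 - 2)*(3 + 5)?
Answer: 440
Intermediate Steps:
A = 32 (A = 4*8 = 32)
z(X, R) = 32 - R
f(B) = 28 + B (f(B) = -2 + (B + ((32 - 1*(-1)) - 3)) = -2 + (B + ((32 + 1) - 3)) = -2 + (B + (33 - 3)) = -2 + (B + 30) = -2 + (30 + B) = 28 + B)
(f(9) + 3)*11 = ((28 + 9) + 3)*11 = (37 + 3)*11 = 40*11 = 440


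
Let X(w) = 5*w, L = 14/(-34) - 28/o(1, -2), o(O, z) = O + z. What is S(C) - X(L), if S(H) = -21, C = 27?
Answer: -2702/17 ≈ -158.94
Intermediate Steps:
L = 469/17 (L = 14/(-34) - 28/(1 - 2) = 14*(-1/34) - 28/(-1) = -7/17 - 28*(-1) = -7/17 + 28 = 469/17 ≈ 27.588)
S(C) - X(L) = -21 - 5*469/17 = -21 - 1*2345/17 = -21 - 2345/17 = -2702/17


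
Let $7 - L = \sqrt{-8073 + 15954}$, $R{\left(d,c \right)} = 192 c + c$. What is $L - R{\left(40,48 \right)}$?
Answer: $-9257 - \sqrt{7881} \approx -9345.8$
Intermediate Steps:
$R{\left(d,c \right)} = 193 c$
$L = 7 - \sqrt{7881}$ ($L = 7 - \sqrt{-8073 + 15954} = 7 - \sqrt{7881} \approx -81.775$)
$L - R{\left(40,48 \right)} = \left(7 - \sqrt{7881}\right) - 193 \cdot 48 = \left(7 - \sqrt{7881}\right) - 9264 = -9257 - \sqrt{7881}$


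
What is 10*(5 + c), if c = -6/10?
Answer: 44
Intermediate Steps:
c = -3/5 (c = -6*1/10 = -3/5 ≈ -0.60000)
10*(5 + c) = 10*(5 - 3/5) = 10*(22/5) = 44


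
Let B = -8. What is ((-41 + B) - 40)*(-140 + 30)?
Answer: 9790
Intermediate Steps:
((-41 + B) - 40)*(-140 + 30) = ((-41 - 8) - 40)*(-140 + 30) = (-49 - 40)*(-110) = -89*(-110) = 9790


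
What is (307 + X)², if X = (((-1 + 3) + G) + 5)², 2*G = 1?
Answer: 2111209/16 ≈ 1.3195e+5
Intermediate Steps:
G = ½ (G = (½)*1 = ½ ≈ 0.50000)
X = 225/4 (X = (((-1 + 3) + ½) + 5)² = ((2 + ½) + 5)² = (5/2 + 5)² = (15/2)² = 225/4 ≈ 56.250)
(307 + X)² = (307 + 225/4)² = (1453/4)² = 2111209/16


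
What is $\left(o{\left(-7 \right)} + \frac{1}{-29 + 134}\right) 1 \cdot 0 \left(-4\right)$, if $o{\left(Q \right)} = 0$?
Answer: $0$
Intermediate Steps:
$\left(o{\left(-7 \right)} + \frac{1}{-29 + 134}\right) 1 \cdot 0 \left(-4\right) = \left(0 + \frac{1}{-29 + 134}\right) 1 \cdot 0 \left(-4\right) = \left(0 + \frac{1}{105}\right) 0 \left(-4\right) = \left(0 + \frac{1}{105}\right) 0 = \frac{1}{105} \cdot 0 = 0$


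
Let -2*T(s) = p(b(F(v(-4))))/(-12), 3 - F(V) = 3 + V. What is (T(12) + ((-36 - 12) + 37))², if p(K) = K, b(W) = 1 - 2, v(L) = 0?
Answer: 70225/576 ≈ 121.92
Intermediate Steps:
F(V) = -V (F(V) = 3 - (3 + V) = 3 + (-3 - V) = -V)
b(W) = -1
T(s) = -1/24 (T(s) = -(-1)/(2*(-12)) = -(-1)*(-1)/(2*12) = -½*1/12 = -1/24)
(T(12) + ((-36 - 12) + 37))² = (-1/24 + ((-36 - 12) + 37))² = (-1/24 + (-48 + 37))² = (-1/24 - 11)² = (-265/24)² = 70225/576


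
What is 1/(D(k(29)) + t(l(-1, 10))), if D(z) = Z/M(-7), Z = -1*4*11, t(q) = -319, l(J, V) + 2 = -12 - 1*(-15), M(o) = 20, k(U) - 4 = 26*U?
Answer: -5/1606 ≈ -0.0031133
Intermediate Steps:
k(U) = 4 + 26*U
l(J, V) = 1 (l(J, V) = -2 + (-12 - 1*(-15)) = -2 + (-12 + 15) = -2 + 3 = 1)
Z = -44 (Z = -4*11 = -44)
D(z) = -11/5 (D(z) = -44/20 = -44*1/20 = -11/5)
1/(D(k(29)) + t(l(-1, 10))) = 1/(-11/5 - 319) = 1/(-1606/5) = -5/1606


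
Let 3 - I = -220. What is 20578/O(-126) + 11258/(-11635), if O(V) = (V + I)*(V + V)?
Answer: -19792907/10938690 ≈ -1.8094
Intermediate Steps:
I = 223 (I = 3 - 1*(-220) = 3 + 220 = 223)
O(V) = 2*V*(223 + V) (O(V) = (V + 223)*(V + V) = (223 + V)*(2*V) = 2*V*(223 + V))
20578/O(-126) + 11258/(-11635) = 20578/((2*(-126)*(223 - 126))) + 11258/(-11635) = 20578/((2*(-126)*97)) + 11258*(-1/11635) = 20578/(-24444) - 866/895 = 20578*(-1/24444) - 866/895 = -10289/12222 - 866/895 = -19792907/10938690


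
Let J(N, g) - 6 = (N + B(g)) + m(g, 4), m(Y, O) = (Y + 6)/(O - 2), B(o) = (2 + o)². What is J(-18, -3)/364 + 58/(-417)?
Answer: -50147/303576 ≈ -0.16519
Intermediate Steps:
m(Y, O) = (6 + Y)/(-2 + O)
J(N, g) = 9 + N + (2 + g)² + g/2 (J(N, g) = 6 + ((N + (2 + g)²) + (6 + g)/(-2 + 4)) = 6 + ((N + (2 + g)²) + (6 + g)/2) = 6 + ((N + (2 + g)²) + (3 + g/2)) = 6 + (3 + N + (2 + g)² + g/2) = 9 + N + (2 + g)² + g/2)
J(-18, -3)/364 + 58/(-417) = (13 - 18 + (-3)² + (9/2)*(-3))/364 + 58/(-417) = (13 - 18 + 9 - 27/2)*(1/364) + 58*(-1/417) = -19/2*1/364 - 58/417 = -19/728 - 58/417 = -50147/303576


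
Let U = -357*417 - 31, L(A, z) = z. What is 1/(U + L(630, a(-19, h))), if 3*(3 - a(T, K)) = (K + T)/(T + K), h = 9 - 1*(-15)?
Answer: -3/446692 ≈ -6.7160e-6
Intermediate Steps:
h = 24 (h = 9 + 15 = 24)
a(T, K) = 8/3 (a(T, K) = 3 - (K + T)/(3*(T + K)) = 3 - (K + T)/(3*(K + T)) = 3 - 1/3*1 = 3 - 1/3 = 8/3)
U = -148900 (U = -148869 - 31 = -148900)
1/(U + L(630, a(-19, h))) = 1/(-148900 + 8/3) = 1/(-446692/3) = -3/446692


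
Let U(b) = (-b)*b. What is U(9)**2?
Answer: 6561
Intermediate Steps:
U(b) = -b**2
U(9)**2 = (-1*9**2)**2 = (-1*81)**2 = (-81)**2 = 6561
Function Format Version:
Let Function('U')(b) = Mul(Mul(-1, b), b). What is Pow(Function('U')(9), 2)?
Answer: 6561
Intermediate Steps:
Function('U')(b) = Mul(-1, Pow(b, 2))
Pow(Function('U')(9), 2) = Pow(Mul(-1, Pow(9, 2)), 2) = Pow(Mul(-1, 81), 2) = Pow(-81, 2) = 6561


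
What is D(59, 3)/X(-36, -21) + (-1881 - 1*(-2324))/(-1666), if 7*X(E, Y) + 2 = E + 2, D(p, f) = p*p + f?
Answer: -10161589/14994 ≈ -677.71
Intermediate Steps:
D(p, f) = f + p² (D(p, f) = p² + f = f + p²)
X(E, Y) = E/7 (X(E, Y) = -2/7 + (E + 2)/7 = -2/7 + (2 + E)/7 = -2/7 + (2/7 + E/7) = E/7)
D(59, 3)/X(-36, -21) + (-1881 - 1*(-2324))/(-1666) = (3 + 59²)/(((⅐)*(-36))) + (-1881 - 1*(-2324))/(-1666) = (3 + 3481)/(-36/7) + (-1881 + 2324)*(-1/1666) = 3484*(-7/36) + 443*(-1/1666) = -6097/9 - 443/1666 = -10161589/14994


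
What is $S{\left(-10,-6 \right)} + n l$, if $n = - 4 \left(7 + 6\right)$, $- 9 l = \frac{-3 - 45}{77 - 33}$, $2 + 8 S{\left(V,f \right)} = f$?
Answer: $- \frac{241}{33} \approx -7.303$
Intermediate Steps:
$S{\left(V,f \right)} = - \frac{1}{4} + \frac{f}{8}$
$l = \frac{4}{33}$ ($l = - \frac{\left(-3 - 45\right) \frac{1}{77 - 33}}{9} = - \frac{\left(-48\right) \frac{1}{44}}{9} = \left(- \frac{1}{9}\right) \left(- \frac{12}{11}\right) = \frac{4}{33} \approx 0.12121$)
$n = -52$ ($n = \left(-4\right) 13 = -52$)
$S{\left(-10,-6 \right)} + n l = \left(- \frac{1}{4} + \frac{1}{8} \left(-6\right)\right) - \frac{208}{33} = \left(- \frac{1}{4} - \frac{3}{4}\right) - \frac{208}{33} = -1 - \frac{208}{33} = - \frac{241}{33}$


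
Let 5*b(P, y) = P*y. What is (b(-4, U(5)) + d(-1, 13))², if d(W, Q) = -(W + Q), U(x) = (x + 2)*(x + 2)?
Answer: 65536/25 ≈ 2621.4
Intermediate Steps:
U(x) = (2 + x)² (U(x) = (2 + x)*(2 + x) = (2 + x)²)
d(W, Q) = -Q - W (d(W, Q) = -(Q + W) = -Q - W)
b(P, y) = P*y/5 (b(P, y) = (P*y)/5 = P*y/5)
(b(-4, U(5)) + d(-1, 13))² = ((⅕)*(-4)*(2 + 5)² + (-1*13 - 1*(-1)))² = ((⅕)*(-4)*7² + (-13 + 1))² = ((⅕)*(-4)*49 - 12)² = (-196/5 - 12)² = (-256/5)² = 65536/25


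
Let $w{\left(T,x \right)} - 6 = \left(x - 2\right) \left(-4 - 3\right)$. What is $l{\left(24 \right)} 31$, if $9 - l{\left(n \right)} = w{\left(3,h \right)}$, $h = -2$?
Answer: $-775$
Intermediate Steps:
$w{\left(T,x \right)} = 20 - 7 x$ ($w{\left(T,x \right)} = 6 + \left(x - 2\right) \left(-4 - 3\right) = 6 + \left(-2 + x\right) \left(-7\right) = 6 - \left(-14 + 7 x\right) = 20 - 7 x$)
$l{\left(n \right)} = -25$ ($l{\left(n \right)} = 9 - \left(20 - -14\right) = 9 - \left(20 + 14\right) = 9 - 34 = -25$)
$l{\left(24 \right)} 31 = \left(-25\right) 31 = -775$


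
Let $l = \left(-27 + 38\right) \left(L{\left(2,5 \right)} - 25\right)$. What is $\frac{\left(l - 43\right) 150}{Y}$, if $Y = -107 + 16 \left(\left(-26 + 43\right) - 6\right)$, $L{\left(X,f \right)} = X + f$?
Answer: $- \frac{12050}{23} \approx -523.91$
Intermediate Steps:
$l = -198$ ($l = \left(-27 + 38\right) \left(\left(2 + 5\right) - 25\right) = 11 \left(7 - 25\right) = 11 \left(-18\right) = -198$)
$Y = 69$ ($Y = -107 + 16 \left(17 - 6\right) = -107 + 16 \cdot 11 = -107 + 176 = 69$)
$\frac{\left(l - 43\right) 150}{Y} = \frac{\left(-198 - 43\right) 150}{69} = \left(-241\right) 150 \cdot \frac{1}{69} = \left(-36150\right) \frac{1}{69} = - \frac{12050}{23}$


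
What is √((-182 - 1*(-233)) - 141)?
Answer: 3*I*√10 ≈ 9.4868*I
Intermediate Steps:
√((-182 - 1*(-233)) - 141) = √((-182 + 233) - 141) = √(51 - 141) = √(-90) = 3*I*√10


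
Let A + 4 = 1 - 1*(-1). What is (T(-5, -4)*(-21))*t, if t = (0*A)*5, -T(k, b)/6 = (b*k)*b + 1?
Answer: 0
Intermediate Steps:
T(k, b) = -6 - 6*k*b**2 (T(k, b) = -6*((b*k)*b + 1) = -6*(k*b**2 + 1) = -6*(1 + k*b**2) = -6 - 6*k*b**2)
A = -2 (A = -4 + (1 - 1*(-1)) = -4 + (1 + 1) = -4 + 2 = -2)
t = 0 (t = (0*(-2))*5 = 0*5 = 0)
(T(-5, -4)*(-21))*t = ((-6 - 6*(-5)*(-4)**2)*(-21))*0 = ((-6 - 6*(-5)*16)*(-21))*0 = ((-6 + 480)*(-21))*0 = (474*(-21))*0 = -9954*0 = 0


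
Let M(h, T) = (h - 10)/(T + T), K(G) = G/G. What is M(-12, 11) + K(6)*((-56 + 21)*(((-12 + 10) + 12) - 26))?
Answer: 559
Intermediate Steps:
K(G) = 1
M(h, T) = (-10 + h)/(2*T) (M(h, T) = (-10 + h)/((2*T)) = (-10 + h)*(1/(2*T)) = (-10 + h)/(2*T))
M(-12, 11) + K(6)*((-56 + 21)*(((-12 + 10) + 12) - 26)) = (1/2)*(-10 - 12)/11 + 1*((-56 + 21)*(((-12 + 10) + 12) - 26)) = (1/2)*(1/11)*(-22) + 1*(-35*((-2 + 12) - 26)) = -1 + 1*(-35*(10 - 26)) = -1 + 1*(-35*(-16)) = -1 + 1*560 = -1 + 560 = 559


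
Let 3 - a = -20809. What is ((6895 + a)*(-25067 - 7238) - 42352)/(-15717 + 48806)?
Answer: -30866103/1141 ≈ -27052.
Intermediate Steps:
a = 20812 (a = 3 - 1*(-20809) = 3 + 20809 = 20812)
((6895 + a)*(-25067 - 7238) - 42352)/(-15717 + 48806) = ((6895 + 20812)*(-25067 - 7238) - 42352)/(-15717 + 48806) = (27707*(-32305) - 42352)/33089 = (-895074635 - 42352)*(1/33089) = -895116987*1/33089 = -30866103/1141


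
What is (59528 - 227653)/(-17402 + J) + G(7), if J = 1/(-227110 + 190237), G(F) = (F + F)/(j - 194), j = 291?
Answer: 610312788383/62241402859 ≈ 9.8056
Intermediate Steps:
G(F) = 2*F/97 (G(F) = (F + F)/(291 - 194) = (2*F)/97 = (2*F)*(1/97) = 2*F/97)
J = -1/36873 (J = 1/(-36873) = -1/36873 ≈ -2.7120e-5)
(59528 - 227653)/(-17402 + J) + G(7) = (59528 - 227653)/(-17402 - 1/36873) + (2/97)*7 = -168125/(-641663947/36873) + 14/97 = -168125*(-36873/641663947) + 14/97 = 6199273125/641663947 + 14/97 = 610312788383/62241402859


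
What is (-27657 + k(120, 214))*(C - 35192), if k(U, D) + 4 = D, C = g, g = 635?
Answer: 948485979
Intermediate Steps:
C = 635
k(U, D) = -4 + D
(-27657 + k(120, 214))*(C - 35192) = (-27657 + (-4 + 214))*(635 - 35192) = (-27657 + 210)*(-34557) = -27447*(-34557) = 948485979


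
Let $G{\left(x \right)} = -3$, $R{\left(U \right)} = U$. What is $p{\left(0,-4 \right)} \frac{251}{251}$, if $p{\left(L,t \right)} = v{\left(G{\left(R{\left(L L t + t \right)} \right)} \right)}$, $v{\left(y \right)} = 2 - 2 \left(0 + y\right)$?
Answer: $8$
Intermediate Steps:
$v{\left(y \right)} = 2 - 2 y$
$p{\left(L,t \right)} = 8$ ($p{\left(L,t \right)} = 2 - -6 = 2 + 6 = 8$)
$p{\left(0,-4 \right)} \frac{251}{251} = 8 \cdot \frac{251}{251} = 8 \cdot 251 \cdot \frac{1}{251} = 8 \cdot 1 = 8$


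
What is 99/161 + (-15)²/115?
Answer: 18/7 ≈ 2.5714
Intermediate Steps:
99/161 + (-15)²/115 = 99*(1/161) + 225*(1/115) = 99/161 + 45/23 = 18/7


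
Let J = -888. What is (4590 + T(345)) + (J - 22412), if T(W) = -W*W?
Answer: -137735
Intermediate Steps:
T(W) = -W²
(4590 + T(345)) + (J - 22412) = (4590 - 1*345²) + (-888 - 22412) = (4590 - 1*119025) - 23300 = (4590 - 119025) - 23300 = -114435 - 23300 = -137735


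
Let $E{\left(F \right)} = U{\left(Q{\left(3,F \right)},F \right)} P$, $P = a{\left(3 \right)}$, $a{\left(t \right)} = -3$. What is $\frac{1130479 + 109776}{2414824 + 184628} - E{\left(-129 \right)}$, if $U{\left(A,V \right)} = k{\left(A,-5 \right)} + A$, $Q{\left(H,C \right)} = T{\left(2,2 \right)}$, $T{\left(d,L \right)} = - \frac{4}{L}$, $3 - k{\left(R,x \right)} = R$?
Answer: $\frac{24635323}{2599452} \approx 9.4771$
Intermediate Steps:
$k{\left(R,x \right)} = 3 - R$
$Q{\left(H,C \right)} = -2$ ($Q{\left(H,C \right)} = - \frac{4}{2} = \left(-4\right) \frac{1}{2} = -2$)
$U{\left(A,V \right)} = 3$ ($U{\left(A,V \right)} = \left(3 - A\right) + A = 3$)
$P = -3$
$E{\left(F \right)} = -9$ ($E{\left(F \right)} = 3 \left(-3\right) = -9$)
$\frac{1130479 + 109776}{2414824 + 184628} - E{\left(-129 \right)} = \frac{1130479 + 109776}{2414824 + 184628} - -9 = \frac{1240255}{2599452} + 9 = \frac{24635323}{2599452}$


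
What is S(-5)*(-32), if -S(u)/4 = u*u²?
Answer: -16000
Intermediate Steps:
S(u) = -4*u³ (S(u) = -4*u*u² = -4*u³)
S(-5)*(-32) = -4*(-5)³*(-32) = -4*(-125)*(-32) = 500*(-32) = -16000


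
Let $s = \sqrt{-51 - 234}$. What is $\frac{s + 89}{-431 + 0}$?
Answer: $- \frac{89}{431} - \frac{i \sqrt{285}}{431} \approx -0.2065 - 0.039169 i$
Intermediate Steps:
$s = i \sqrt{285}$ ($s = \sqrt{-285} = i \sqrt{285} \approx 16.882 i$)
$\frac{s + 89}{-431 + 0} = \frac{i \sqrt{285} + 89}{-431 + 0} = \frac{89 + i \sqrt{285}}{-431} = \left(89 + i \sqrt{285}\right) \left(- \frac{1}{431}\right) = - \frac{89}{431} - \frac{i \sqrt{285}}{431}$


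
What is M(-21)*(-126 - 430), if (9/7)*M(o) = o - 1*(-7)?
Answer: 54488/9 ≈ 6054.2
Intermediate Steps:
M(o) = 49/9 + 7*o/9 (M(o) = 7*(o - 1*(-7))/9 = 7*(o + 7)/9 = 7*(7 + o)/9 = 49/9 + 7*o/9)
M(-21)*(-126 - 430) = (49/9 + (7/9)*(-21))*(-126 - 430) = (49/9 - 49/3)*(-556) = -98/9*(-556) = 54488/9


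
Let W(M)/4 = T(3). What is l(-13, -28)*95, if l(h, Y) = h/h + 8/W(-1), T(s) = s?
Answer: 475/3 ≈ 158.33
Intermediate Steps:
W(M) = 12 (W(M) = 4*3 = 12)
l(h, Y) = 5/3 (l(h, Y) = h/h + 8/12 = 1 + 8*(1/12) = 1 + ⅔ = 5/3)
l(-13, -28)*95 = (5/3)*95 = 475/3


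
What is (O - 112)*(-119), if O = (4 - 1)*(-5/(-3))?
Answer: 12733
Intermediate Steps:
O = 5 (O = 3*(-5*(-⅓)) = 3*(5/3) = 5)
(O - 112)*(-119) = (5 - 112)*(-119) = -107*(-119) = 12733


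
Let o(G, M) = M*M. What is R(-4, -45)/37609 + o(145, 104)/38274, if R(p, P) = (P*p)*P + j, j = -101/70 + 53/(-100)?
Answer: 33839412203/503806403100 ≈ 0.067168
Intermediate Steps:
o(G, M) = M**2
j = -1381/700 (j = -101*1/70 + 53*(-1/100) = -101/70 - 53/100 = -1381/700 ≈ -1.9729)
R(p, P) = -1381/700 + p*P**2 (R(p, P) = (P*p)*P - 1381/700 = p*P**2 - 1381/700 = -1381/700 + p*P**2)
R(-4, -45)/37609 + o(145, 104)/38274 = (-1381/700 - 4*(-45)**2)/37609 + 104**2/38274 = (-1381/700 - 4*2025)*(1/37609) + 10816*(1/38274) = (-1381/700 - 8100)*(1/37609) + 5408/19137 = -5671381/700*1/37609 + 5408/19137 = -5671381/26326300 + 5408/19137 = 33839412203/503806403100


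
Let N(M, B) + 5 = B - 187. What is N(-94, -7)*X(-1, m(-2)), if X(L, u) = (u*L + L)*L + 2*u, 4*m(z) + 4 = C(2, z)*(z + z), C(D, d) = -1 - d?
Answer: 995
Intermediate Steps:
N(M, B) = -192 + B (N(M, B) = -5 + (B - 187) = -5 + (-187 + B) = -192 + B)
m(z) = -1 + z*(-1 - z)/2 (m(z) = -1 + ((-1 - z)*(z + z))/4 = -1 + ((-1 - z)*(2*z))/4 = -1 + (2*z*(-1 - z))/4 = -1 + z*(-1 - z)/2)
X(L, u) = 2*u + L*(L + L*u) (X(L, u) = (L*u + L)*L + 2*u = (L + L*u)*L + 2*u = L*(L + L*u) + 2*u = 2*u + L*(L + L*u))
N(-94, -7)*X(-1, m(-2)) = (-192 - 7)*((-1)² + 2*(-1 - ½*(-2)*(1 - 2)) + (-1 - ½*(-2)*(1 - 2))*(-1)²) = -199*(1 + 2*(-1 - ½*(-2)*(-1)) + (-1 - ½*(-2)*(-1))*1) = -199*(1 + 2*(-1 - 1) + (-1 - 1)*1) = -199*(1 + 2*(-2) - 2*1) = -199*(1 - 4 - 2) = -199*(-5) = 995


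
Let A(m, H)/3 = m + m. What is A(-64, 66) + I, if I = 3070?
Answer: 2686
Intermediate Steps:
A(m, H) = 6*m (A(m, H) = 3*(m + m) = 3*(2*m) = 6*m)
A(-64, 66) + I = 6*(-64) + 3070 = -384 + 3070 = 2686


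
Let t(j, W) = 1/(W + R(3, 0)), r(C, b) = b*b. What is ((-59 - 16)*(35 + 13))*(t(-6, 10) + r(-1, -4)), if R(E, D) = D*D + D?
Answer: -57960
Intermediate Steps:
R(E, D) = D + D**2 (R(E, D) = D**2 + D = D + D**2)
r(C, b) = b**2
t(j, W) = 1/W (t(j, W) = 1/(W + 0*(1 + 0)) = 1/(W + 0*1) = 1/(W + 0) = 1/W)
((-59 - 16)*(35 + 13))*(t(-6, 10) + r(-1, -4)) = ((-59 - 16)*(35 + 13))*(1/10 + (-4)**2) = (-75*48)*(1/10 + 16) = -3600*161/10 = -57960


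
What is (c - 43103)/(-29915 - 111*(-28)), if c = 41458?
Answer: 1645/26807 ≈ 0.061365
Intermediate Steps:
(c - 43103)/(-29915 - 111*(-28)) = (41458 - 43103)/(-29915 - 111*(-28)) = -1645/(-29915 + 3108) = -1645/(-26807) = -1645*(-1/26807) = 1645/26807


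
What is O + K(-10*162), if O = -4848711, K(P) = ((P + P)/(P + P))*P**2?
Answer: -2224311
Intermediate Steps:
K(P) = P**2 (K(P) = ((2*P)/((2*P)))*P**2 = ((2*P)*(1/(2*P)))*P**2 = 1*P**2 = P**2)
O + K(-10*162) = -4848711 + (-10*162)**2 = -4848711 + (-1620)**2 = -4848711 + 2624400 = -2224311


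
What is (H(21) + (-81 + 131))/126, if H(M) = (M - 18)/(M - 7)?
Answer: 703/1764 ≈ 0.39853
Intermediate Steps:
H(M) = (-18 + M)/(-7 + M)
(H(21) + (-81 + 131))/126 = ((-18 + 21)/(-7 + 21) + (-81 + 131))/126 = (3/14 + 50)/126 = (1/126)*(703/14) = 703/1764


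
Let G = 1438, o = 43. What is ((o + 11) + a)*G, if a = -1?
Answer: 76214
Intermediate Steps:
((o + 11) + a)*G = ((43 + 11) - 1)*1438 = (54 - 1)*1438 = 53*1438 = 76214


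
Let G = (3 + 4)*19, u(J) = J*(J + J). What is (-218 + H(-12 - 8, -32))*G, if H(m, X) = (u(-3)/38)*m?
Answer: -30254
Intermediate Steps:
u(J) = 2*J**2 (u(J) = J*(2*J) = 2*J**2)
G = 133 (G = 7*19 = 133)
H(m, X) = 9*m/19 (H(m, X) = ((2*(-3)**2)/38)*m = ((2*9)*(1/38))*m = (18*(1/38))*m = 9*m/19)
(-218 + H(-12 - 8, -32))*G = (-218 + 9*(-12 - 8)/19)*133 = (-218 + (9/19)*(-20))*133 = (-218 - 180/19)*133 = -4322/19*133 = -30254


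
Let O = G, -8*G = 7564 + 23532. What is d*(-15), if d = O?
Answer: 58305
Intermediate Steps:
G = -3887 (G = -(7564 + 23532)/8 = -⅛*31096 = -3887)
O = -3887
d = -3887
d*(-15) = -3887*(-15) = 58305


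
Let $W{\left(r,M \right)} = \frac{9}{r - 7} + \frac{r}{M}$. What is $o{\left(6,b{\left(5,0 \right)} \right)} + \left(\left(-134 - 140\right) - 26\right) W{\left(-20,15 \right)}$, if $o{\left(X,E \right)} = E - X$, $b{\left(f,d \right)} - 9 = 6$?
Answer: $509$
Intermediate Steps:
$b{\left(f,d \right)} = 15$ ($b{\left(f,d \right)} = 9 + 6 = 15$)
$W{\left(r,M \right)} = \frac{9}{-7 + r} + \frac{r}{M}$
$o{\left(6,b{\left(5,0 \right)} \right)} + \left(\left(-134 - 140\right) - 26\right) W{\left(-20,15 \right)} = \left(15 - 6\right) + \left(\left(-134 - 140\right) - 26\right) \frac{\left(-20\right)^{2} - -140 + 9 \cdot 15}{15 \left(-7 - 20\right)} = \left(15 - 6\right) + \left(-274 - 26\right) \frac{400 + 140 + 135}{15 \left(-27\right)} = 9 - 300 \cdot \frac{1}{15} \left(- \frac{1}{27}\right) 675 = 9 - -500 = 9 + 500 = 509$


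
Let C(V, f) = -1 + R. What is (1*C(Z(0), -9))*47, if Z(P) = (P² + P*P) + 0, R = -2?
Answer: -141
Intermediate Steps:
Z(P) = 2*P² (Z(P) = (P² + P²) + 0 = 2*P² + 0 = 2*P²)
C(V, f) = -3 (C(V, f) = -1 - 2 = -3)
(1*C(Z(0), -9))*47 = (1*(-3))*47 = -3*47 = -141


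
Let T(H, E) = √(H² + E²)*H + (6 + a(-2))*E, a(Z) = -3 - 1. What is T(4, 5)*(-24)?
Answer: -240 - 96*√41 ≈ -854.70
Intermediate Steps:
a(Z) = -4
T(H, E) = 2*E + H*√(E² + H²) (T(H, E) = √(H² + E²)*H + (6 - 4)*E = √(E² + H²)*H + 2*E = H*√(E² + H²) + 2*E = 2*E + H*√(E² + H²))
T(4, 5)*(-24) = (2*5 + 4*√(5² + 4²))*(-24) = (10 + 4*√(25 + 16))*(-24) = (10 + 4*√41)*(-24) = -240 - 96*√41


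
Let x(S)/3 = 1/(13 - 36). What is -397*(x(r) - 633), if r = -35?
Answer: 5781114/23 ≈ 2.5135e+5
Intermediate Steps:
x(S) = -3/23 (x(S) = 3/(13 - 36) = 3/(-23) = 3*(-1/23) = -3/23)
-397*(x(r) - 633) = -397*(-3/23 - 633) = -397*(-14562/23) = 5781114/23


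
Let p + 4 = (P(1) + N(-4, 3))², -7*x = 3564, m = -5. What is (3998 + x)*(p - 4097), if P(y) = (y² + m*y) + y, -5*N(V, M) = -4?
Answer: -2500910488/175 ≈ -1.4291e+7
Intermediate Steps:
N(V, M) = ⅘ (N(V, M) = -⅕*(-4) = ⅘)
P(y) = y² - 4*y (P(y) = (y² - 5*y) + y = y² - 4*y)
x = -3564/7 (x = -⅐*3564 = -3564/7 ≈ -509.14)
p = 21/25 (p = -4 + (1*(-4 + 1) + ⅘)² = -4 + (1*(-3) + ⅘)² = -4 + (-3 + ⅘)² = -4 + (-11/5)² = -4 + 121/25 = 21/25 ≈ 0.84000)
(3998 + x)*(p - 4097) = (3998 - 3564/7)*(21/25 - 4097) = (24422/7)*(-102404/25) = -2500910488/175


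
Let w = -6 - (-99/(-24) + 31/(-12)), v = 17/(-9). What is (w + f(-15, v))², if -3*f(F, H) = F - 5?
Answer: 49/64 ≈ 0.76563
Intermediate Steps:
v = -17/9 (v = 17*(-⅑) = -17/9 ≈ -1.8889)
f(F, H) = 5/3 - F/3 (f(F, H) = -(F - 5)/3 = -(-5 + F)/3 = 5/3 - F/3)
w = -181/24 (w = -6 - (-99*(-1/24) + 31*(-1/12)) = -6 - (33/8 - 31/12) = -6 - 1*37/24 = -6 - 37/24 = -181/24 ≈ -7.5417)
(w + f(-15, v))² = (-181/24 + (5/3 - ⅓*(-15)))² = (-181/24 + (5/3 + 5))² = (-181/24 + 20/3)² = (-7/8)² = 49/64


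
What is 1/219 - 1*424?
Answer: -92855/219 ≈ -424.00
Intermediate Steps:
1/219 - 1*424 = 1/219 - 424 = -92855/219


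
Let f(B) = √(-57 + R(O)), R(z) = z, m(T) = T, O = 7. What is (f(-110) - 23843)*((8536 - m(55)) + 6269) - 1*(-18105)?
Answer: -351666145 + 73750*I*√2 ≈ -3.5167e+8 + 1.043e+5*I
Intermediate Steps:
f(B) = 5*I*√2 (f(B) = √(-57 + 7) = √(-50) = 5*I*√2)
(f(-110) - 23843)*((8536 - m(55)) + 6269) - 1*(-18105) = (5*I*√2 - 23843)*((8536 - 1*55) + 6269) - 1*(-18105) = (-23843 + 5*I*√2)*((8536 - 55) + 6269) + 18105 = (-23843 + 5*I*√2)*(8481 + 6269) + 18105 = (-23843 + 5*I*√2)*14750 + 18105 = (-351684250 + 73750*I*√2) + 18105 = -351666145 + 73750*I*√2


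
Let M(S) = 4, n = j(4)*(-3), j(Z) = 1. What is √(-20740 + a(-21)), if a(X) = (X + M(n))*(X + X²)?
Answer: 2*I*√6970 ≈ 166.97*I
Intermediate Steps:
n = -3 (n = 1*(-3) = -3)
a(X) = (4 + X)*(X + X²) (a(X) = (X + 4)*(X + X²) = (4 + X)*(X + X²))
√(-20740 + a(-21)) = √(-20740 - 21*(4 + (-21)² + 5*(-21))) = √(-20740 - 21*(4 + 441 - 105)) = √(-20740 - 21*340) = √(-20740 - 7140) = √(-27880) = 2*I*√6970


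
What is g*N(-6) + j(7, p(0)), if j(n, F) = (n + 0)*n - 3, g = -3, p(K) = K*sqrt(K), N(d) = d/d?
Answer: 43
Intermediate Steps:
N(d) = 1
p(K) = K**(3/2)
j(n, F) = -3 + n**2 (j(n, F) = n*n - 3 = n**2 - 3 = -3 + n**2)
g*N(-6) + j(7, p(0)) = -3*1 + (-3 + 7**2) = -3 + (-3 + 49) = -3 + 46 = 43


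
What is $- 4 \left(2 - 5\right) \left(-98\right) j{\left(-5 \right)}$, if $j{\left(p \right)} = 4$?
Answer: $-4704$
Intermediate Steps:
$- 4 \left(2 - 5\right) \left(-98\right) j{\left(-5 \right)} = - 4 \left(2 - 5\right) \left(-98\right) 4 = \left(-4\right) \left(-3\right) \left(-98\right) 4 = 12 \left(-98\right) 4 = \left(-1176\right) 4 = -4704$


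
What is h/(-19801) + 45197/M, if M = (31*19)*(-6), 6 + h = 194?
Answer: -895610189/69976734 ≈ -12.799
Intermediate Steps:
h = 188 (h = -6 + 194 = 188)
M = -3534 (M = 589*(-6) = -3534)
h/(-19801) + 45197/M = 188/(-19801) + 45197/(-3534) = 188*(-1/19801) + 45197*(-1/3534) = -188/19801 - 45197/3534 = -895610189/69976734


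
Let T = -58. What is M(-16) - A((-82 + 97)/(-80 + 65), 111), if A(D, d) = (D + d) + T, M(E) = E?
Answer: -68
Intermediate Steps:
A(D, d) = -58 + D + d (A(D, d) = (D + d) - 58 = -58 + D + d)
M(-16) - A((-82 + 97)/(-80 + 65), 111) = -16 - (-58 + (-82 + 97)/(-80 + 65) + 111) = -16 - (-58 + 15/(-15) + 111) = -16 - (-58 + 15*(-1/15) + 111) = -16 - (-58 - 1 + 111) = -16 - 1*52 = -16 - 52 = -68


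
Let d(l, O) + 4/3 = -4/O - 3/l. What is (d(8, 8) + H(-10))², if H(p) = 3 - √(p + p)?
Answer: (-19 + 48*I*√5)²/576 ≈ -19.373 - 7.0809*I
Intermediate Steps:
d(l, O) = -4/3 - 4/O - 3/l (d(l, O) = -4/3 + (-4/O - 3/l) = -4/3 - 4/O - 3/l)
H(p) = 3 - √2*√p (H(p) = 3 - √(2*p) = 3 - √2*√p)
(d(8, 8) + H(-10))² = ((-4/3 - 4/8 - 3/8) + (3 - √2*√(-10)))² = ((-4/3 - 4*⅛ - 3*⅛) + (3 - √2*I*√10))² = ((-4/3 - ½ - 3/8) + (3 - 2*I*√5))² = (-53/24 + (3 - 2*I*√5))² = (19/24 - 2*I*√5)²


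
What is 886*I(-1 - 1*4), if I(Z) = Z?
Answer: -4430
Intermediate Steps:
886*I(-1 - 1*4) = 886*(-1 - 1*4) = 886*(-1 - 4) = 886*(-5) = -4430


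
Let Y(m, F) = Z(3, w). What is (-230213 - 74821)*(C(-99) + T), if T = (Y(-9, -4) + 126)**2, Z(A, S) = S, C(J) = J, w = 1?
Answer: -4889695020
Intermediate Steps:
Y(m, F) = 1
T = 16129 (T = (1 + 126)**2 = 127**2 = 16129)
(-230213 - 74821)*(C(-99) + T) = (-230213 - 74821)*(-99 + 16129) = -305034*16030 = -4889695020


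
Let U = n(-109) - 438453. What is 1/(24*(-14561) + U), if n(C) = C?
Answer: -1/788026 ≈ -1.2690e-6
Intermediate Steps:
U = -438562 (U = -109 - 438453 = -438562)
1/(24*(-14561) + U) = 1/(24*(-14561) - 438562) = 1/(-349464 - 438562) = 1/(-788026) = -1/788026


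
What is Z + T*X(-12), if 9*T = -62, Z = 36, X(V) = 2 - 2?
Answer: 36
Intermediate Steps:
X(V) = 0
T = -62/9 (T = (⅑)*(-62) = -62/9 ≈ -6.8889)
Z + T*X(-12) = 36 - 62/9*0 = 36 + 0 = 36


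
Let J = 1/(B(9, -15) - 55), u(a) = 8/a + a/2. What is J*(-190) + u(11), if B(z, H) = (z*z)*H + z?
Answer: 176937/27742 ≈ 6.3779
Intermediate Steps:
B(z, H) = z + H*z² (B(z, H) = z²*H + z = H*z² + z = z + H*z²)
u(a) = a/2 + 8/a (u(a) = 8/a + a*(½) = 8/a + a/2 = a/2 + 8/a)
J = -1/1261 (J = 1/(9*(1 - 15*9) - 55) = 1/(9*(1 - 135) - 55) = 1/(9*(-134) - 55) = 1/(-1206 - 55) = 1/(-1261) = -1/1261 ≈ -0.00079302)
J*(-190) + u(11) = -1/1261*(-190) + ((½)*11 + 8/11) = 190/1261 + (11/2 + 8*(1/11)) = 190/1261 + (11/2 + 8/11) = 190/1261 + 137/22 = 176937/27742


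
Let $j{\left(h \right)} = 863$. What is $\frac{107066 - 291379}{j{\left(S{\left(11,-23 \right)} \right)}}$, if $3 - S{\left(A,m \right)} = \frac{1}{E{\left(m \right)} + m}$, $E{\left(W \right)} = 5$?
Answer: $- \frac{184313}{863} \approx -213.57$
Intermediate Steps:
$S{\left(A,m \right)} = 3 - \frac{1}{5 + m}$
$\frac{107066 - 291379}{j{\left(S{\left(11,-23 \right)} \right)}} = \frac{107066 - 291379}{863} = \left(107066 - 291379\right) \frac{1}{863} = \left(-184313\right) \frac{1}{863} = - \frac{184313}{863}$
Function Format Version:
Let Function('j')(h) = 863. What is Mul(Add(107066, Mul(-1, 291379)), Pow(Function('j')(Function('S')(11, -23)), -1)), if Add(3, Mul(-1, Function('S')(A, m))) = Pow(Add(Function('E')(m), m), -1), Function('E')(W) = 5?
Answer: Rational(-184313, 863) ≈ -213.57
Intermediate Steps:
Function('S')(A, m) = Add(3, Mul(-1, Pow(Add(5, m), -1)))
Mul(Add(107066, Mul(-1, 291379)), Pow(Function('j')(Function('S')(11, -23)), -1)) = Mul(Add(107066, Mul(-1, 291379)), Pow(863, -1)) = Mul(Add(107066, -291379), Rational(1, 863)) = Mul(-184313, Rational(1, 863)) = Rational(-184313, 863)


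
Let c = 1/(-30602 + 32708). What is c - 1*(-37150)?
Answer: 78237901/2106 ≈ 37150.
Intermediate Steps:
c = 1/2106 ≈ 0.00047483
c - 1*(-37150) = 1/2106 - 1*(-37150) = 1/2106 + 37150 = 78237901/2106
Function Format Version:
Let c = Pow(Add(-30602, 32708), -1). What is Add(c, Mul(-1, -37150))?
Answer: Rational(78237901, 2106) ≈ 37150.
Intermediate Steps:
c = Rational(1, 2106) (c = Pow(2106, -1) = Rational(1, 2106) ≈ 0.00047483)
Add(c, Mul(-1, -37150)) = Add(Rational(1, 2106), Mul(-1, -37150)) = Add(Rational(1, 2106), 37150) = Rational(78237901, 2106)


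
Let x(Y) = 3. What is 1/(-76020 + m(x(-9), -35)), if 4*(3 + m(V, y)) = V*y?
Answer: -4/304197 ≈ -1.3149e-5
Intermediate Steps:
m(V, y) = -3 + V*y/4 (m(V, y) = -3 + (V*y)/4 = -3 + V*y/4)
1/(-76020 + m(x(-9), -35)) = 1/(-76020 + (-3 + (1/4)*3*(-35))) = 1/(-76020 + (-3 - 105/4)) = 1/(-76020 - 117/4) = 1/(-304197/4) = -4/304197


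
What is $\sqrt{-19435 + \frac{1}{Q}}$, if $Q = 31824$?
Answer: $\frac{i \sqrt{136688376019}}{2652} \approx 139.41 i$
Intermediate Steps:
$\sqrt{-19435 + \frac{1}{Q}} = \sqrt{-19435 + \frac{1}{31824}} = \sqrt{- \frac{618499439}{31824}} = \frac{i \sqrt{136688376019}}{2652}$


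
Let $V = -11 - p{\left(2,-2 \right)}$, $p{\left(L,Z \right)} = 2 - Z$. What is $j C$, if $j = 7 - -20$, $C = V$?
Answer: $-405$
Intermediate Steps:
$V = -15$ ($V = -11 - \left(2 - -2\right) = -11 - \left(2 + 2\right) = -11 - 4 = -15$)
$C = -15$
$j = 27$ ($j = 7 + 20 = 27$)
$j C = 27 \left(-15\right) = -405$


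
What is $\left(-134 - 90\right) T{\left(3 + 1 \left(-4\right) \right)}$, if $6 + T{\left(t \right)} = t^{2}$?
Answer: $1120$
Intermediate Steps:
$T{\left(t \right)} = -6 + t^{2}$
$\left(-134 - 90\right) T{\left(3 + 1 \left(-4\right) \right)} = \left(-134 - 90\right) \left(-6 + \left(3 + 1 \left(-4\right)\right)^{2}\right) = - 224 \left(-6 + \left(3 - 4\right)^{2}\right) = - 224 \left(-6 + \left(-1\right)^{2}\right) = - 224 \left(-6 + 1\right) = \left(-224\right) \left(-5\right) = 1120$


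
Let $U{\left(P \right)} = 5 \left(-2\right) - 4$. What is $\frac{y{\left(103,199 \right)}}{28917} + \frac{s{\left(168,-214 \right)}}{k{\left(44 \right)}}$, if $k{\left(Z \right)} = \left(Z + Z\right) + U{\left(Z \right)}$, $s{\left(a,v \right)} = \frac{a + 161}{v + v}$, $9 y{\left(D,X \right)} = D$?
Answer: $- \frac{82361021}{8242733016} \approx -0.009992$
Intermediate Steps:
$y{\left(D,X \right)} = \frac{D}{9}$
$U{\left(P \right)} = -14$ ($U{\left(P \right)} = -10 - 4 = -14$)
$s{\left(a,v \right)} = \frac{161 + a}{2 v}$
$k{\left(Z \right)} = -14 + 2 Z$ ($k{\left(Z \right)} = \left(Z + Z\right) - 14 = 2 Z - 14 = -14 + 2 Z$)
$\frac{y{\left(103,199 \right)}}{28917} + \frac{s{\left(168,-214 \right)}}{k{\left(44 \right)}} = \frac{\frac{1}{9} \cdot 103}{28917} + \frac{\frac{1}{2} \frac{1}{-214} \left(161 + 168\right)}{-14 + 2 \cdot 44} = \frac{103}{9} \cdot \frac{1}{28917} + \frac{\frac{1}{2} \left(- \frac{1}{214}\right) 329}{-14 + 88} = \frac{103}{260253} - \frac{329}{428 \cdot 74} = \frac{103}{260253} - \frac{329}{31672} = - \frac{82361021}{8242733016}$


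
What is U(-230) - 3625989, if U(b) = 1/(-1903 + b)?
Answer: -7734234538/2133 ≈ -3.6260e+6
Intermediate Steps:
U(-230) - 3625989 = 1/(-1903 - 230) - 3625989 = 1/(-2133) - 3625989 = -1/2133 - 3625989 = -7734234538/2133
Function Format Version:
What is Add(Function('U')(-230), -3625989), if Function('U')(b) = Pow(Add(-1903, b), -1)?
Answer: Rational(-7734234538, 2133) ≈ -3.6260e+6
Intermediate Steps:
Add(Function('U')(-230), -3625989) = Add(Pow(Add(-1903, -230), -1), -3625989) = Add(Pow(-2133, -1), -3625989) = Add(Rational(-1, 2133), -3625989) = Rational(-7734234538, 2133)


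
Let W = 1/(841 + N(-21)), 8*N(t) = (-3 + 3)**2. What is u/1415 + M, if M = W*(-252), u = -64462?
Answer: -54569122/1190015 ≈ -45.856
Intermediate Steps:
N(t) = 0 (N(t) = (-3 + 3)**2/8 = (1/8)*0**2 = (1/8)*0 = 0)
W = 1/841 (W = 1/(841 + 0) = 1/841 ≈ 0.0011891)
M = -252/841 (M = (1/841)*(-252) = -252/841 ≈ -0.29964)
u/1415 + M = -64462/1415 - 252/841 = -54569122/1190015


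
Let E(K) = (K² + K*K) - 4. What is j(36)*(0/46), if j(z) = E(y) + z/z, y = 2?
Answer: 0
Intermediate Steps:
E(K) = -4 + 2*K² (E(K) = (K² + K²) - 4 = 2*K² - 4 = -4 + 2*K²)
j(z) = 5 (j(z) = (-4 + 2*2²) + z/z = (-4 + 2*4) + 1 = (-4 + 8) + 1 = 4 + 1 = 5)
j(36)*(0/46) = 5*(0/46) = 5*(0*(1/46)) = 5*0 = 0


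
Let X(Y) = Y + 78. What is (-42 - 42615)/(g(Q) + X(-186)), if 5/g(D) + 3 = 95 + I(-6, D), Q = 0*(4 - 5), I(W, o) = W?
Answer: 3668502/9283 ≈ 395.19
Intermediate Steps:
Q = 0 (Q = 0*(-1) = 0)
X(Y) = 78 + Y
g(D) = 5/86 (g(D) = 5/(-3 + (95 - 6)) = 5/(-3 + 89) = 5/86)
(-42 - 42615)/(g(Q) + X(-186)) = (-42 - 42615)/(5/86 + (78 - 186)) = -42657/(5/86 - 108) = -42657/(-9283/86) = -42657*(-86/9283) = 3668502/9283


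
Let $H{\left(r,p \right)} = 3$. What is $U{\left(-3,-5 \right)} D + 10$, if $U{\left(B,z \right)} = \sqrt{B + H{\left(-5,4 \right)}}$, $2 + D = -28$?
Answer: $10$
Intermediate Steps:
$D = -30$ ($D = -2 - 28 = -30$)
$U{\left(B,z \right)} = \sqrt{3 + B}$ ($U{\left(B,z \right)} = \sqrt{B + 3} = \sqrt{3 + B}$)
$U{\left(-3,-5 \right)} D + 10 = \sqrt{3 - 3} \left(-30\right) + 10 = \sqrt{0} \left(-30\right) + 10 = 0 \left(-30\right) + 10 = 0 + 10 = 10$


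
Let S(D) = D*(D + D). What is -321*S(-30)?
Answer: -577800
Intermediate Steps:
S(D) = 2*D² (S(D) = D*(2*D) = 2*D²)
-321*S(-30) = -642*(-30)² = -642*900 = -321*1800 = -577800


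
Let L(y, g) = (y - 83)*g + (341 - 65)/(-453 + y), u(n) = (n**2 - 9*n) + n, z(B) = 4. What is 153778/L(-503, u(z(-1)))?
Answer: 36752942/2240795 ≈ 16.402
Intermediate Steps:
u(n) = n**2 - 8*n
L(y, g) = 276/(-453 + y) + g*(-83 + y) (L(y, g) = (-83 + y)*g + 276/(-453 + y) = g*(-83 + y) + 276/(-453 + y) = 276/(-453 + y) + g*(-83 + y))
153778/L(-503, u(z(-1))) = 153778/(((276 + 37599*(4*(-8 + 4)) + (4*(-8 + 4))*(-503)**2 - 536*4*(-8 + 4)*(-503))/(-453 - 503))) = 153778/(((276 + 37599*(4*(-4)) + (4*(-4))*253009 - 536*4*(-4)*(-503))/(-956))) = 153778/((-(276 + 37599*(-16) - 16*253009 - 536*(-16)*(-503))/956)) = 153778/((-(276 - 601584 - 4048144 - 4313728)/956)) = 153778/((-1/956*(-8963180))) = 153778/(2240795/239) = 153778*(239/2240795) = 36752942/2240795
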